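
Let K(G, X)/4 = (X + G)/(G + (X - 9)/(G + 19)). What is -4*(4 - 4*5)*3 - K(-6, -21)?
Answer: 179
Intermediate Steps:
K(G, X) = 4*(G + X)/(G + (-9 + X)/(19 + G)) (K(G, X) = 4*((X + G)/(G + (X - 9)/(G + 19))) = 4*((G + X)/(G + (-9 + X)/(19 + G))) = 4*(G + X)/(G + (-9 + X)/(19 + G)))
-4*(4 - 4*5)*3 - K(-6, -21) = -4*(4 - 4*5)*3 - 4*((-6)² + 19*(-6) + 19*(-21) - 6*(-21))/(-9 - 21 + (-6)² + 19*(-6)) = -4*(4 - 20)*3 - 4*(36 - 114 - 399 + 126)/(-9 - 21 + 36 - 114) = -4*(-16)*3 - 4*(-351)/(-108) = 64*3 - 4*(-1)*(-351)/108 = 192 - 1*13 = 192 - 13 = 179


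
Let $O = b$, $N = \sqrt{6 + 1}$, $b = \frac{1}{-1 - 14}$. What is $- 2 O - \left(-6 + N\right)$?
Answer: $\frac{92}{15} - \sqrt{7} \approx 3.4876$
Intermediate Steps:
$b = - \frac{1}{15}$ ($b = \frac{1}{-15} = - \frac{1}{15} \approx -0.066667$)
$N = \sqrt{7} \approx 2.6458$
$O = - \frac{1}{15} \approx -0.066667$
$- 2 O - \left(-6 + N\right) = \left(-2\right) \left(- \frac{1}{15}\right) + \left(6 - \sqrt{7}\right) = \frac{2}{15} + \left(6 - \sqrt{7}\right) = \frac{92}{15} - \sqrt{7}$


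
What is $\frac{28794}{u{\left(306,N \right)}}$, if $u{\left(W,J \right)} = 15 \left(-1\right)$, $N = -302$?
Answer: $- \frac{9598}{5} \approx -1919.6$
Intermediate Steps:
$u{\left(W,J \right)} = -15$
$\frac{28794}{u{\left(306,N \right)}} = \frac{28794}{-15} = 28794 \left(- \frac{1}{15}\right) = - \frac{9598}{5}$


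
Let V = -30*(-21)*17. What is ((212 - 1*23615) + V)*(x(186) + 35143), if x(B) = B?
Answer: -448430997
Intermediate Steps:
V = 10710 (V = 630*17 = 10710)
((212 - 1*23615) + V)*(x(186) + 35143) = ((212 - 1*23615) + 10710)*(186 + 35143) = ((212 - 23615) + 10710)*35329 = (-23403 + 10710)*35329 = -12693*35329 = -448430997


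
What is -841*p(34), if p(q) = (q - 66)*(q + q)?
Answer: 1830016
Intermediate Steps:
p(q) = 2*q*(-66 + q) (p(q) = (-66 + q)*(2*q) = 2*q*(-66 + q))
-841*p(34) = -1682*34*(-66 + 34) = -1682*34*(-32) = -841*(-2176) = 1830016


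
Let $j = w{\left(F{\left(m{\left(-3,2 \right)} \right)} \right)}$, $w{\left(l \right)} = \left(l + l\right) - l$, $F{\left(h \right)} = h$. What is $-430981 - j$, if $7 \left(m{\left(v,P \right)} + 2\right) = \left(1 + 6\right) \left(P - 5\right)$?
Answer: $-430976$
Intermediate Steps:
$m{\left(v,P \right)} = -7 + P$ ($m{\left(v,P \right)} = -2 + \frac{\left(1 + 6\right) \left(P - 5\right)}{7} = -2 + \frac{7 \left(-5 + P\right)}{7} = -2 + \frac{-35 + 7 P}{7} = -2 + \left(-5 + P\right) = -7 + P$)
$w{\left(l \right)} = l$ ($w{\left(l \right)} = 2 l - l = l$)
$j = -5$ ($j = -7 + 2 = -5$)
$-430981 - j = -430981 - -5 = -430981 + 5 = -430976$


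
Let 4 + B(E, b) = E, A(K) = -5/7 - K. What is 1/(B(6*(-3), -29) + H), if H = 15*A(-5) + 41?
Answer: 7/583 ≈ 0.012007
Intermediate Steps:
A(K) = -5/7 - K (A(K) = -5*⅐ - K = -5/7 - K)
B(E, b) = -4 + E
H = 737/7 (H = 15*(-5/7 - 1*(-5)) + 41 = 15*(-5/7 + 5) + 41 = 15*(30/7) + 41 = 450/7 + 41 = 737/7 ≈ 105.29)
1/(B(6*(-3), -29) + H) = 1/((-4 + 6*(-3)) + 737/7) = 1/((-4 - 18) + 737/7) = 1/(-22 + 737/7) = 1/(583/7) = 7/583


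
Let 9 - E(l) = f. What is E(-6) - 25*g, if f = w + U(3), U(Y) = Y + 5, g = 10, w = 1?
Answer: -250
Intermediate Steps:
U(Y) = 5 + Y
f = 9 (f = 1 + (5 + 3) = 1 + 8 = 9)
E(l) = 0 (E(l) = 9 - 1*9 = 9 - 9 = 0)
E(-6) - 25*g = 0 - 25*10 = 0 - 250 = -250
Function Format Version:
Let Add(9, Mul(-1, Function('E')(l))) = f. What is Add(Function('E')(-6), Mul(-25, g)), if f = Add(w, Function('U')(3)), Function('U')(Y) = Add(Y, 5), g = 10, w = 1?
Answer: -250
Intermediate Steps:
Function('U')(Y) = Add(5, Y)
f = 9 (f = Add(1, Add(5, 3)) = Add(1, 8) = 9)
Function('E')(l) = 0 (Function('E')(l) = Add(9, Mul(-1, 9)) = Add(9, -9) = 0)
Add(Function('E')(-6), Mul(-25, g)) = Add(0, Mul(-25, 10)) = Add(0, -250) = -250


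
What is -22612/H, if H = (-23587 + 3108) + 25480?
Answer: -22612/5001 ≈ -4.5215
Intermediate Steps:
H = 5001 (H = -20479 + 25480 = 5001)
-22612/H = -22612/5001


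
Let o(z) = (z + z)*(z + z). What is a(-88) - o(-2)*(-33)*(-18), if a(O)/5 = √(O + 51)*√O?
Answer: -9504 - 10*√814 ≈ -9789.3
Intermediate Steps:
o(z) = 4*z² (o(z) = (2*z)*(2*z) = 4*z²)
a(O) = 5*√O*√(51 + O) (a(O) = 5*(√(O + 51)*√O) = 5*(√(51 + O)*√O) = 5*(√O*√(51 + O)) = 5*√O*√(51 + O))
a(-88) - o(-2)*(-33)*(-18) = 5*√(-88)*√(51 - 88) - (4*(-2)²)*(-33)*(-18) = 5*(2*I*√22)*√(-37) - (4*4)*(-33)*(-18) = 5*(2*I*√22)*(I*√37) - 16*(-33)*(-18) = -10*√814 - (-528)*(-18) = -10*√814 - 1*9504 = -10*√814 - 9504 = -9504 - 10*√814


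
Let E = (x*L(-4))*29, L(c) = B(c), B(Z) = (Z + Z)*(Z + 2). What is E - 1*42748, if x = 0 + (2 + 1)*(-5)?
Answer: -49708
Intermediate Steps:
B(Z) = 2*Z*(2 + Z) (B(Z) = (2*Z)*(2 + Z) = 2*Z*(2 + Z))
L(c) = 2*c*(2 + c)
x = -15 (x = 0 + 3*(-5) = 0 - 15 = -15)
E = -6960 (E = -30*(-4)*(2 - 4)*29 = -30*(-4)*(-2)*29 = -15*16*29 = -240*29 = -6960)
E - 1*42748 = -6960 - 1*42748 = -6960 - 42748 = -49708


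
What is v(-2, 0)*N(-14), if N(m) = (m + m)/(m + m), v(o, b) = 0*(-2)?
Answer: 0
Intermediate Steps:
v(o, b) = 0
N(m) = 1 (N(m) = (2*m)/((2*m)) = (2*m)*(1/(2*m)) = 1)
v(-2, 0)*N(-14) = 0*1 = 0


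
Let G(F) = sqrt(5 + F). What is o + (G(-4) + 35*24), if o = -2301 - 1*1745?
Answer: -3205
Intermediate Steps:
o = -4046 (o = -2301 - 1745 = -4046)
o + (G(-4) + 35*24) = -4046 + (sqrt(5 - 4) + 35*24) = -4046 + (sqrt(1) + 840) = -4046 + (1 + 840) = -4046 + 841 = -3205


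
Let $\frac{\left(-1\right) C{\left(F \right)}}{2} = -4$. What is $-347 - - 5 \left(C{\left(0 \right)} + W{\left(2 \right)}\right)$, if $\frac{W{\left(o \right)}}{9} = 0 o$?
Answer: $-307$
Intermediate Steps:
$C{\left(F \right)} = 8$ ($C{\left(F \right)} = \left(-2\right) \left(-4\right) = 8$)
$W{\left(o \right)} = 0$ ($W{\left(o \right)} = 9 \cdot 0 o = 9 \cdot 0 = 0$)
$-347 - - 5 \left(C{\left(0 \right)} + W{\left(2 \right)}\right) = -347 - - 5 \left(8 + 0\right) = -347 - \left(-5\right) 8 = -347 - -40 = -347 + 40 = -307$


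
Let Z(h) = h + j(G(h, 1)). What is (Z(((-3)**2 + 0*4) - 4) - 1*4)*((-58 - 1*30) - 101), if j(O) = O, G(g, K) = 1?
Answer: -378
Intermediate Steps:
Z(h) = 1 + h (Z(h) = h + 1 = 1 + h)
(Z(((-3)**2 + 0*4) - 4) - 1*4)*((-58 - 1*30) - 101) = ((1 + (((-3)**2 + 0*4) - 4)) - 1*4)*((-58 - 1*30) - 101) = ((1 + ((9 + 0) - 4)) - 4)*((-58 - 30) - 101) = ((1 + (9 - 4)) - 4)*(-88 - 101) = ((1 + 5) - 4)*(-189) = (6 - 4)*(-189) = 2*(-189) = -378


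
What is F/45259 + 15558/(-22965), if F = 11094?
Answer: -149788604/346457645 ≈ -0.43234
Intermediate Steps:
F/45259 + 15558/(-22965) = 11094/45259 + 15558/(-22965) = 11094*(1/45259) + 15558*(-1/22965) = 11094/45259 - 5186/7655 = -149788604/346457645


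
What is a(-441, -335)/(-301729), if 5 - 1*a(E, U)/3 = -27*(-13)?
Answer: 1038/301729 ≈ 0.0034402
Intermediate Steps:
a(E, U) = -1038 (a(E, U) = 15 - (-81)*(-13) = 15 - 3*351 = 15 - 1053 = -1038)
a(-441, -335)/(-301729) = -1038/(-301729) = -1038*(-1/301729) = 1038/301729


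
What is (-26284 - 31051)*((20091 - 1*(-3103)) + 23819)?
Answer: -2695490355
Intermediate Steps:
(-26284 - 31051)*((20091 - 1*(-3103)) + 23819) = -57335*((20091 + 3103) + 23819) = -57335*(23194 + 23819) = -57335*47013 = -2695490355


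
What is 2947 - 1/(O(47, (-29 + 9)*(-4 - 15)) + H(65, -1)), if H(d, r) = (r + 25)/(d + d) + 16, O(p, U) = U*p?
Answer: 3424272479/1161952 ≈ 2947.0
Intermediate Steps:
H(d, r) = 16 + (25 + r)/(2*d) (H(d, r) = (25 + r)/((2*d)) + 16 = (25 + r)*(1/(2*d)) + 16 = (25 + r)/(2*d) + 16 = 16 + (25 + r)/(2*d))
2947 - 1/(O(47, (-29 + 9)*(-4 - 15)) + H(65, -1)) = 2947 - 1/(((-29 + 9)*(-4 - 15))*47 + (½)*(25 - 1 + 32*65)/65) = 2947 - 1/(-20*(-19)*47 + (½)*(1/65)*(25 - 1 + 2080)) = 2947 - 1/(380*47 + (½)*(1/65)*2104) = 2947 - 1/(17860 + 1052/65) = 2947 - 1/1161952/65 = 2947 - 1*65/1161952 = 2947 - 65/1161952 = 3424272479/1161952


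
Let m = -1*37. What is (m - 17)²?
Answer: 2916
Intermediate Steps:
m = -37
(m - 17)² = (-37 - 17)² = (-54)² = 2916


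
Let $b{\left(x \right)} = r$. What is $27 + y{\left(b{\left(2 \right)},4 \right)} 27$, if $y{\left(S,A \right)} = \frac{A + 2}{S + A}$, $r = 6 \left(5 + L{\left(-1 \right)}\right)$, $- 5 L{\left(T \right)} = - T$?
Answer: $\frac{2619}{82} \approx 31.939$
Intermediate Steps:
$L{\left(T \right)} = \frac{T}{5}$ ($L{\left(T \right)} = - \frac{\left(-1\right) T}{5} = \frac{T}{5}$)
$r = \frac{144}{5}$ ($r = 6 \left(5 + \frac{1}{5} \left(-1\right)\right) = 6 \left(5 - \frac{1}{5}\right) = 6 \cdot \frac{24}{5} = \frac{144}{5} \approx 28.8$)
$b{\left(x \right)} = \frac{144}{5}$
$y{\left(S,A \right)} = \frac{2 + A}{A + S}$
$27 + y{\left(b{\left(2 \right)},4 \right)} 27 = 27 + \frac{2 + 4}{4 + \frac{144}{5}} \cdot 27 = 27 + \frac{1}{\frac{164}{5}} \cdot 6 \cdot 27 = 27 + \frac{5}{164} \cdot 6 \cdot 27 = 27 + \frac{15}{82} \cdot 27 = 27 + \frac{405}{82} = \frac{2619}{82}$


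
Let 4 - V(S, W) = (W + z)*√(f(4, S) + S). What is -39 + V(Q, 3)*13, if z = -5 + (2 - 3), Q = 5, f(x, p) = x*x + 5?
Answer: 13 + 39*√26 ≈ 211.86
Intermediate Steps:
f(x, p) = 5 + x² (f(x, p) = x² + 5 = 5 + x²)
z = -6 (z = -5 - 1 = -6)
V(S, W) = 4 - √(21 + S)*(-6 + W) (V(S, W) = 4 - (W - 6)*√((5 + 4²) + S) = 4 - (-6 + W)*√((5 + 16) + S) = 4 - (-6 + W)*√(21 + S) = 4 - √(21 + S)*(-6 + W))
-39 + V(Q, 3)*13 = -39 + (4 + 6*√(21 + 5) - 1*3*√(21 + 5))*13 = -39 + (4 + 6*√26 - 1*3*√26)*13 = -39 + (4 + 6*√26 - 3*√26)*13 = -39 + (4 + 3*√26)*13 = -39 + (52 + 39*√26) = 13 + 39*√26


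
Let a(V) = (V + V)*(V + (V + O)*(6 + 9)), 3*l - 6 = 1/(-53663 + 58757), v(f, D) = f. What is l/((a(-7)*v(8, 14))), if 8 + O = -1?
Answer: 30565/422761248 ≈ 7.2298e-5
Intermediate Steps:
O = -9 (O = -8 - 1 = -9)
l = 30565/15282 (l = 2 + 1/(3*(-53663 + 58757)) = 2 + (⅓)/5094 = 2 + (⅓)*(1/5094) = 2 + 1/15282 = 30565/15282 ≈ 2.0001)
a(V) = 2*V*(-135 + 16*V) (a(V) = (V + V)*(V + (V - 9)*(6 + 9)) = (2*V)*(V + (-9 + V)*15) = (2*V)*(V + (-135 + 15*V)) = (2*V)*(-135 + 16*V) = 2*V*(-135 + 16*V))
l/((a(-7)*v(8, 14))) = 30565/(15282*(((2*(-7)*(-135 + 16*(-7)))*8))) = 30565/(15282*(((2*(-7)*(-135 - 112))*8))) = 30565/(15282*(((2*(-7)*(-247))*8))) = 30565/(15282*((3458*8))) = (30565/15282)/27664 = (30565/15282)*(1/27664) = 30565/422761248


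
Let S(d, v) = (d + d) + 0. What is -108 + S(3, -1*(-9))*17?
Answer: -6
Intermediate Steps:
S(d, v) = 2*d (S(d, v) = 2*d + 0 = 2*d)
-108 + S(3, -1*(-9))*17 = -108 + (2*3)*17 = -108 + 6*17 = -108 + 102 = -6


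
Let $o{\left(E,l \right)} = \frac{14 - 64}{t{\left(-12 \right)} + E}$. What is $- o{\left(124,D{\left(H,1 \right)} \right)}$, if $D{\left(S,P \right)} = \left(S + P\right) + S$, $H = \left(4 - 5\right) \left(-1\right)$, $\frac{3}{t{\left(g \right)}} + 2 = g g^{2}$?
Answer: $\frac{86500}{214517} \approx 0.40323$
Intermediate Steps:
$t{\left(g \right)} = \frac{3}{-2 + g^{3}}$ ($t{\left(g \right)} = \frac{3}{-2 + g g^{2}} = \frac{3}{-2 + g^{3}}$)
$H = 1$ ($H = \left(-1\right) \left(-1\right) = 1$)
$D{\left(S,P \right)} = P + 2 S$ ($D{\left(S,P \right)} = \left(P + S\right) + S = P + 2 S$)
$o{\left(E,l \right)} = - \frac{50}{- \frac{3}{1730} + E}$ ($o{\left(E,l \right)} = \frac{14 - 64}{\frac{3}{-2 + \left(-12\right)^{3}} + E} = - \frac{50}{\frac{3}{-2 - 1728} + E} = - \frac{50}{\frac{3}{-1730} + E} = - \frac{50}{3 \left(- \frac{1}{1730}\right) + E} = - \frac{50}{- \frac{3}{1730} + E}$)
$- o{\left(124,D{\left(H,1 \right)} \right)} = - \frac{-86500}{-3 + 1730 \cdot 124} = - \frac{-86500}{-3 + 214520} = - \frac{-86500}{214517} = \left(-1\right) \left(- \frac{86500}{214517}\right) = \frac{86500}{214517}$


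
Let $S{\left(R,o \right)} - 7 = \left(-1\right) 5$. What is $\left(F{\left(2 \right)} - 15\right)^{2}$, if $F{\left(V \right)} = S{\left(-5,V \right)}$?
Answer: $169$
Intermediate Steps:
$S{\left(R,o \right)} = 2$ ($S{\left(R,o \right)} = 7 - 5 = 2$)
$F{\left(V \right)} = 2$
$\left(F{\left(2 \right)} - 15\right)^{2} = \left(2 - 15\right)^{2} = \left(-13\right)^{2} = 169$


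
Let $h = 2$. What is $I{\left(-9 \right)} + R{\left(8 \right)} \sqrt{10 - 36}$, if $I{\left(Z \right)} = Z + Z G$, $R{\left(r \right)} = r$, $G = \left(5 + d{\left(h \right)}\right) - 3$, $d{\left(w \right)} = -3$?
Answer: $8 i \sqrt{26} \approx 40.792 i$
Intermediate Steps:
$G = -1$ ($G = \left(5 - 3\right) - 3 = 2 - 3 = -1$)
$I{\left(Z \right)} = 0$ ($I{\left(Z \right)} = Z + Z \left(-1\right) = Z - Z = 0$)
$I{\left(-9 \right)} + R{\left(8 \right)} \sqrt{10 - 36} = 0 + 8 \sqrt{10 - 36} = 0 + 8 \sqrt{-26} = 0 + 8 i \sqrt{26} = 8 i \sqrt{26}$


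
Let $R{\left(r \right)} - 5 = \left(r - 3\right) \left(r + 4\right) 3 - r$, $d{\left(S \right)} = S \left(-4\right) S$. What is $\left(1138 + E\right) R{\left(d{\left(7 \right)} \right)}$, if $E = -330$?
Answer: $92778600$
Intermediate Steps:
$d{\left(S \right)} = - 4 S^{2}$ ($d{\left(S \right)} = - 4 S S = - 4 S^{2}$)
$R{\left(r \right)} = 5 - r + 3 \left(-3 + r\right) \left(4 + r\right)$ ($R{\left(r \right)} = 5 - \left(r - \left(r - 3\right) \left(r + 4\right) 3\right) = 5 - \left(r - \left(-3 + r\right) \left(4 + r\right) 3\right) = 5 - \left(r - 3 \left(-3 + r\right) \left(4 + r\right)\right) = 5 - r + 3 \left(-3 + r\right) \left(4 + r\right)$)
$\left(1138 + E\right) R{\left(d{\left(7 \right)} \right)} = \left(1138 - 330\right) \left(-31 + 2 \left(- 4 \cdot 7^{2}\right) + 3 \left(- 4 \cdot 7^{2}\right)^{2}\right) = 808 \left(-31 + 2 \left(\left(-4\right) 49\right) + 3 \left(\left(-4\right) 49\right)^{2}\right) = 808 \left(-31 + 2 \left(-196\right) + 3 \left(-196\right)^{2}\right) = 808 \left(-31 - 392 + 3 \cdot 38416\right) = 808 \left(-31 - 392 + 115248\right) = 808 \cdot 114825 = 92778600$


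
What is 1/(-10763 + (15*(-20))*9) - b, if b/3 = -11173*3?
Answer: 1353798890/13463 ≈ 1.0056e+5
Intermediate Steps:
b = -100557 (b = 3*(-11173*3) = 3*(-33519) = -100557)
1/(-10763 + (15*(-20))*9) - b = 1/(-10763 + (15*(-20))*9) - 1*(-100557) = 1/(-10763 - 300*9) + 100557 = 1/(-10763 - 2700) + 100557 = 1/(-13463) + 100557 = -1/13463 + 100557 = 1353798890/13463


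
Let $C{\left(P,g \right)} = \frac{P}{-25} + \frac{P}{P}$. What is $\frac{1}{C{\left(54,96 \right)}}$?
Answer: $- \frac{25}{29} \approx -0.86207$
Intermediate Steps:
$C{\left(P,g \right)} = 1 - \frac{P}{25}$ ($C{\left(P,g \right)} = P \left(- \frac{1}{25}\right) + 1 = - \frac{P}{25} + 1 = 1 - \frac{P}{25}$)
$\frac{1}{C{\left(54,96 \right)}} = \frac{1}{1 - \frac{54}{25}} = \frac{1}{- \frac{29}{25}} = - \frac{25}{29}$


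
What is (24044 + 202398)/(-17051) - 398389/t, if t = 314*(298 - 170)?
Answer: -269391317/11615488 ≈ -23.192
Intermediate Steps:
t = 40192 (t = 314*128 = 40192)
(24044 + 202398)/(-17051) - 398389/t = (24044 + 202398)/(-17051) - 398389/40192 = 226442*(-1/17051) - 398389*1/40192 = -3838/289 - 398389/40192 = -269391317/11615488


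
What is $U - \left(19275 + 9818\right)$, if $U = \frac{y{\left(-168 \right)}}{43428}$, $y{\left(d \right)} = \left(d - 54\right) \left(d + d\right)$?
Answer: $- \frac{15040193}{517} \approx -29091.0$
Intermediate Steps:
$y{\left(d \right)} = 2 d \left(-54 + d\right)$ ($y{\left(d \right)} = \left(-54 + d\right) 2 d = 2 d \left(-54 + d\right)$)
$U = \frac{888}{517}$ ($U = \frac{2 \left(-168\right) \left(-54 - 168\right)}{43428} = 2 \left(-168\right) \left(-222\right) \frac{1}{43428} = 74592 \cdot \frac{1}{43428} = \frac{888}{517} \approx 1.7176$)
$U - \left(19275 + 9818\right) = \frac{888}{517} - \left(19275 + 9818\right) = \frac{888}{517} - 29093 = - \frac{15040193}{517}$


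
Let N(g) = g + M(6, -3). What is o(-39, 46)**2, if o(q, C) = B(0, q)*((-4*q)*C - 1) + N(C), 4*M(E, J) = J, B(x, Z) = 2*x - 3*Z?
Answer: 11276708002561/16 ≈ 7.0479e+11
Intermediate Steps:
B(x, Z) = -3*Z + 2*x
M(E, J) = J/4
N(g) = -3/4 + g (N(g) = g + (1/4)*(-3) = g - 3/4 = -3/4 + g)
o(q, C) = -3/4 + C - 3*q*(-1 - 4*C*q) (o(q, C) = (-3*q + 2*0)*((-4*q)*C - 1) + (-3/4 + C) = (-3*q + 0)*(-4*C*q - 1) + (-3/4 + C) = (-3*q)*(-1 - 4*C*q) + (-3/4 + C) = -3*q*(-1 - 4*C*q) + (-3/4 + C) = -3/4 + C - 3*q*(-1 - 4*C*q))
o(-39, 46)**2 = (-3/4 + 46 + 3*(-39) + 12*46*(-39)**2)**2 = (-3/4 + 46 - 117 + 12*46*1521)**2 = (-3/4 + 46 - 117 + 839592)**2 = (3358081/4)**2 = 11276708002561/16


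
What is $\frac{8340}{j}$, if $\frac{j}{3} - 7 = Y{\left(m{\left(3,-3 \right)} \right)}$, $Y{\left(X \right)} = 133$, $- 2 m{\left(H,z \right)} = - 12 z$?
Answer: $\frac{139}{7} \approx 19.857$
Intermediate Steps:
$m{\left(H,z \right)} = 6 z$ ($m{\left(H,z \right)} = - \frac{\left(-12\right) z}{2} = 6 z$)
$j = 420$ ($j = 21 + 3 \cdot 133 = 21 + 399 = 420$)
$\frac{8340}{j} = \frac{8340}{420} = 8340 \cdot \frac{1}{420} = \frac{139}{7}$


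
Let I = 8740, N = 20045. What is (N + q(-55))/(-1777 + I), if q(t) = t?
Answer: 19990/6963 ≈ 2.8709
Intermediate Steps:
(N + q(-55))/(-1777 + I) = (20045 - 55)/(-1777 + 8740) = 19990/6963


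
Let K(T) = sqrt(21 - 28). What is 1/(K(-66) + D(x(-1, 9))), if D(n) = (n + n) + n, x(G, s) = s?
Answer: 27/736 - I*sqrt(7)/736 ≈ 0.036685 - 0.0035948*I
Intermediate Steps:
D(n) = 3*n (D(n) = 2*n + n = 3*n)
K(T) = I*sqrt(7) (K(T) = sqrt(-7) = I*sqrt(7))
1/(K(-66) + D(x(-1, 9))) = 1/(I*sqrt(7) + 3*9) = 1/(I*sqrt(7) + 27) = 1/(27 + I*sqrt(7))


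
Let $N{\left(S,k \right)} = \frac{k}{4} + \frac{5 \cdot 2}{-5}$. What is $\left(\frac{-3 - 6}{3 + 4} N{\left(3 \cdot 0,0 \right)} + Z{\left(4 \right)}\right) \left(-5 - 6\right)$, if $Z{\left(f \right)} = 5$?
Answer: $- \frac{583}{7} \approx -83.286$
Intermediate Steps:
$N{\left(S,k \right)} = -2 + \frac{k}{4}$ ($N{\left(S,k \right)} = k \frac{1}{4} + 10 \left(- \frac{1}{5}\right) = \frac{k}{4} - 2 = -2 + \frac{k}{4}$)
$\left(\frac{-3 - 6}{3 + 4} N{\left(3 \cdot 0,0 \right)} + Z{\left(4 \right)}\right) \left(-5 - 6\right) = \left(\frac{-3 - 6}{3 + 4} \left(-2 + \frac{1}{4} \cdot 0\right) + 5\right) \left(-5 - 6\right) = \left(- \frac{9}{7} \left(-2 + 0\right) + 5\right) \left(-5 - 6\right) = \left(\left(-9\right) \frac{1}{7} \left(-2\right) + 5\right) \left(-11\right) = \left(\left(- \frac{9}{7}\right) \left(-2\right) + 5\right) \left(-11\right) = \left(\frac{18}{7} + 5\right) \left(-11\right) = \frac{53}{7} \left(-11\right) = - \frac{583}{7}$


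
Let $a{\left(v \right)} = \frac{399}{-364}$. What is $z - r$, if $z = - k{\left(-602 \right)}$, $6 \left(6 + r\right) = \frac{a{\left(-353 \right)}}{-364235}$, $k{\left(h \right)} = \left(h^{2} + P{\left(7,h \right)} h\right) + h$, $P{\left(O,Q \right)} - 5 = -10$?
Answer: $- \frac{13819011794659}{37880440} \approx -3.6481 \cdot 10^{5}$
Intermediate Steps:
$a{\left(v \right)} = - \frac{57}{52}$ ($a{\left(v \right)} = 399 \left(- \frac{1}{364}\right) = - \frac{57}{52}$)
$P{\left(O,Q \right)} = -5$ ($P{\left(O,Q \right)} = 5 - 10 = -5$)
$k{\left(h \right)} = h^{2} - 4 h$ ($k{\left(h \right)} = \left(h^{2} - 5 h\right) + h = h^{2} - 4 h$)
$r = - \frac{227282621}{37880440}$ ($r = -6 + \frac{\left(- \frac{57}{52}\right) \frac{1}{-364235}}{6} = -6 + \frac{\left(- \frac{57}{52}\right) \left(- \frac{1}{364235}\right)}{6} = -6 + \frac{1}{6} \cdot \frac{57}{18940220} = -6 + \frac{19}{37880440} = - \frac{227282621}{37880440} \approx -6.0$)
$z = -364812$ ($z = - \left(-602\right) \left(-4 - 602\right) = - \left(-602\right) \left(-606\right) = \left(-1\right) 364812 = -364812$)
$z - r = -364812 - - \frac{227282621}{37880440} = -364812 + \frac{227282621}{37880440} = - \frac{13819011794659}{37880440}$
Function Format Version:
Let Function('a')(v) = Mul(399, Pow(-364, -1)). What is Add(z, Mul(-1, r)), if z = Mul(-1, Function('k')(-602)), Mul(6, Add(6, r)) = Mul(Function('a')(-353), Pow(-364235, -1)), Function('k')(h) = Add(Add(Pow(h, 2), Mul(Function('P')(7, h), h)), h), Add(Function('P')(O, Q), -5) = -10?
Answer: Rational(-13819011794659, 37880440) ≈ -3.6481e+5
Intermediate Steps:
Function('a')(v) = Rational(-57, 52) (Function('a')(v) = Mul(399, Rational(-1, 364)) = Rational(-57, 52))
Function('P')(O, Q) = -5 (Function('P')(O, Q) = Add(5, -10) = -5)
Function('k')(h) = Add(Pow(h, 2), Mul(-4, h)) (Function('k')(h) = Add(Add(Pow(h, 2), Mul(-5, h)), h) = Add(Pow(h, 2), Mul(-4, h)))
r = Rational(-227282621, 37880440) (r = Add(-6, Mul(Rational(1, 6), Mul(Rational(-57, 52), Pow(-364235, -1)))) = Add(-6, Mul(Rational(1, 6), Mul(Rational(-57, 52), Rational(-1, 364235)))) = Add(-6, Mul(Rational(1, 6), Rational(57, 18940220))) = Add(-6, Rational(19, 37880440)) = Rational(-227282621, 37880440) ≈ -6.0000)
z = -364812 (z = Mul(-1, Mul(-602, Add(-4, -602))) = Mul(-1, Mul(-602, -606)) = Mul(-1, 364812) = -364812)
Add(z, Mul(-1, r)) = Add(-364812, Mul(-1, Rational(-227282621, 37880440))) = Add(-364812, Rational(227282621, 37880440)) = Rational(-13819011794659, 37880440)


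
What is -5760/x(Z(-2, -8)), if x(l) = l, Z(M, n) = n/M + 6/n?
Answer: -23040/13 ≈ -1772.3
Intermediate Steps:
Z(M, n) = 6/n + n/M
-5760/x(Z(-2, -8)) = -5760/(6/(-8) - 8/(-2)) = -5760/(6*(-⅛) - 8*(-½)) = -5760/(-¾ + 4) = -5760/13/4 = -5760*4/13 = -23040/13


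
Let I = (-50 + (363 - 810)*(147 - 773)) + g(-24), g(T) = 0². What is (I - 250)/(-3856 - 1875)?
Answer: -279522/5731 ≈ -48.774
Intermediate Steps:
g(T) = 0
I = 279772 (I = (-50 + (363 - 810)*(147 - 773)) + 0 = (-50 - 447*(-626)) + 0 = (-50 + 279822) + 0 = 279772 + 0 = 279772)
(I - 250)/(-3856 - 1875) = (279772 - 250)/(-3856 - 1875) = 279522/(-5731) = 279522*(-1/5731) = -279522/5731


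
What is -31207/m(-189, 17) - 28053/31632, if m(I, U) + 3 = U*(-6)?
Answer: 328064753/1107120 ≈ 296.32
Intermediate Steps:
m(I, U) = -3 - 6*U (m(I, U) = -3 + U*(-6) = -3 - 6*U)
-31207/m(-189, 17) - 28053/31632 = -31207/(-3 - 6*17) - 28053/31632 = -31207/(-3 - 102) - 28053*1/31632 = -31207/(-105) - 9351/10544 = -31207*(-1/105) - 9351/10544 = 31207/105 - 9351/10544 = 328064753/1107120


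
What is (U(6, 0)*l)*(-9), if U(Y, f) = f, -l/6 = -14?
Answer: 0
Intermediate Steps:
l = 84 (l = -6*(-14) = 84)
(U(6, 0)*l)*(-9) = (0*84)*(-9) = 0*(-9) = 0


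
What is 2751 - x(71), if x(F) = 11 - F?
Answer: 2811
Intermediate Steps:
2751 - x(71) = 2751 - (11 - 1*71) = 2751 - (11 - 71) = 2751 - 1*(-60) = 2751 + 60 = 2811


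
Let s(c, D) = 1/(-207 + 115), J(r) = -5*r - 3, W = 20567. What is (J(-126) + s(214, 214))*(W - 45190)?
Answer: -1420328509/92 ≈ -1.5438e+7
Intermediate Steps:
J(r) = -3 - 5*r
s(c, D) = -1/92 (s(c, D) = 1/(-92) = -1/92)
(J(-126) + s(214, 214))*(W - 45190) = ((-3 - 5*(-126)) - 1/92)*(20567 - 45190) = ((-3 + 630) - 1/92)*(-24623) = (627 - 1/92)*(-24623) = (57683/92)*(-24623) = -1420328509/92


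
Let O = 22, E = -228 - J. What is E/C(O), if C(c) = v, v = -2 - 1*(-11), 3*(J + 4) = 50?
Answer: -722/27 ≈ -26.741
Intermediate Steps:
J = 38/3 (J = -4 + (⅓)*50 = -4 + 50/3 = 38/3 ≈ 12.667)
E = -722/3 (E = -228 - 1*38/3 = -228 - 38/3 = -722/3 ≈ -240.67)
v = 9 (v = -2 + 11 = 9)
C(c) = 9
E/C(O) = -722/3/9 = -722/3*⅑ = -722/27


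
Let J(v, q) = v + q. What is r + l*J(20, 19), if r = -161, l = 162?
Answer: 6157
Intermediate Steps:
J(v, q) = q + v
r + l*J(20, 19) = -161 + 162*(19 + 20) = -161 + 162*39 = -161 + 6318 = 6157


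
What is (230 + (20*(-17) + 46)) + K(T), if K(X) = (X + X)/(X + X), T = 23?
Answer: -63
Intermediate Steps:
K(X) = 1 (K(X) = (2*X)/((2*X)) = (2*X)*(1/(2*X)) = 1)
(230 + (20*(-17) + 46)) + K(T) = (230 + (20*(-17) + 46)) + 1 = (230 + (-340 + 46)) + 1 = (230 - 294) + 1 = -64 + 1 = -63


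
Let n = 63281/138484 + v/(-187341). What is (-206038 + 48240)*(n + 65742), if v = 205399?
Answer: -134568254784811406347/12971865522 ≈ -1.0374e+10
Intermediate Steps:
n = -16589349295/25943731044 (n = 63281/138484 + 205399/(-187341) = 63281*(1/138484) + 205399*(-1/187341) = 63281/138484 - 205399/187341 = -16589349295/25943731044 ≈ -0.63944)
(-206038 + 48240)*(n + 65742) = (-206038 + 48240)*(-16589349295/25943731044 + 65742) = -157798*1705576176945353/25943731044 = -134568254784811406347/12971865522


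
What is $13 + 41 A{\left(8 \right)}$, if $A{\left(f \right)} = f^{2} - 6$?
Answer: $2391$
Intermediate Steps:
$A{\left(f \right)} = -6 + f^{2}$ ($A{\left(f \right)} = f^{2} - 6 = -6 + f^{2}$)
$13 + 41 A{\left(8 \right)} = 13 + 41 \left(-6 + 8^{2}\right) = 13 + 41 \left(-6 + 64\right) = 13 + 41 \cdot 58 = 13 + 2378 = 2391$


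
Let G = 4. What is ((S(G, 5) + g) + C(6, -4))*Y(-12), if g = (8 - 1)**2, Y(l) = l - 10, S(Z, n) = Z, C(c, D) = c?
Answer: -1298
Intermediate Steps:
Y(l) = -10 + l
g = 49 (g = 7**2 = 49)
((S(G, 5) + g) + C(6, -4))*Y(-12) = ((4 + 49) + 6)*(-10 - 12) = (53 + 6)*(-22) = 59*(-22) = -1298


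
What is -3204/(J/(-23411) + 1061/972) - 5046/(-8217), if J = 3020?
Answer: -199659803544610/59994045309 ≈ -3328.0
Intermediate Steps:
-3204/(J/(-23411) + 1061/972) - 5046/(-8217) = -3204/(3020/(-23411) + 1061/972) - 5046/(-8217) = -3204/(3020*(-1/23411) + 1061*(1/972)) - 5046*(-1/8217) = -3204/(-3020/23411 + 1061/972) + 1682/2739 = -3204/21903631/22755492 + 1682/2739 = -3204*22755492/21903631 + 1682/2739 = -72908596368/21903631 + 1682/2739 = -199659803544610/59994045309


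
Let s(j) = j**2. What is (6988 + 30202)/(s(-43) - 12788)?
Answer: -37190/10939 ≈ -3.3998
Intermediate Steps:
(6988 + 30202)/(s(-43) - 12788) = (6988 + 30202)/((-43)**2 - 12788) = 37190/(1849 - 12788) = 37190/(-10939) = 37190*(-1/10939) = -37190/10939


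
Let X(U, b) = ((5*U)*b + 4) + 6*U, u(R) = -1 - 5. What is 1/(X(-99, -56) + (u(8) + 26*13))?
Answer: 1/27462 ≈ 3.6414e-5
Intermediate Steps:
u(R) = -6
X(U, b) = 4 + 6*U + 5*U*b (X(U, b) = (5*U*b + 4) + 6*U = (4 + 5*U*b) + 6*U = 4 + 6*U + 5*U*b)
1/(X(-99, -56) + (u(8) + 26*13)) = 1/((4 + 6*(-99) + 5*(-99)*(-56)) + (-6 + 26*13)) = 1/((4 - 594 + 27720) + (-6 + 338)) = 1/(27130 + 332) = 1/27462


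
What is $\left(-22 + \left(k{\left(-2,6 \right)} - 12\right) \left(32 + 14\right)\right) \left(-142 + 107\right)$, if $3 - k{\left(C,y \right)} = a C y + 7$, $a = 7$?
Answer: $-108710$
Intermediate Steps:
$k{\left(C,y \right)} = -4 - 7 C y$ ($k{\left(C,y \right)} = 3 - \left(7 C y + 7\right) = 3 - \left(7 + 7 C y\right) = -4 - 7 C y$)
$\left(-22 + \left(k{\left(-2,6 \right)} - 12\right) \left(32 + 14\right)\right) \left(-142 + 107\right) = \left(-22 + \left(\left(-4 - \left(-14\right) 6\right) - 12\right) \left(32 + 14\right)\right) \left(-142 + 107\right) = \left(-22 + \left(\left(-4 + 84\right) - 12\right) 46\right) \left(-35\right) = \left(-22 + \left(80 - 12\right) 46\right) \left(-35\right) = \left(-22 + 68 \cdot 46\right) \left(-35\right) = \left(-22 + 3128\right) \left(-35\right) = 3106 \left(-35\right) = -108710$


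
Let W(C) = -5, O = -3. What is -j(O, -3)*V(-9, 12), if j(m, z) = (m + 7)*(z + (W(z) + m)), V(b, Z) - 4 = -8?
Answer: -176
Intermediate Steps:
V(b, Z) = -4 (V(b, Z) = 4 - 8 = -4)
j(m, z) = (7 + m)*(-5 + m + z) (j(m, z) = (m + 7)*(z + (-5 + m)) = (7 + m)*(-5 + m + z))
-j(O, -3)*V(-9, 12) = -(-35 + (-3)**2 + 2*(-3) + 7*(-3) - 3*(-3))*(-4) = -(-35 + 9 - 6 - 21 + 9)*(-4) = -(-44)*(-4) = -1*176 = -176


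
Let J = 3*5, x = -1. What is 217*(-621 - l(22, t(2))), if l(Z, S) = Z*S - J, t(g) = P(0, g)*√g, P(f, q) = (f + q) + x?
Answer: -131502 - 4774*√2 ≈ -1.3825e+5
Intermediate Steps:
P(f, q) = -1 + f + q (P(f, q) = (f + q) - 1 = -1 + f + q)
t(g) = √g*(-1 + g) (t(g) = (-1 + 0 + g)*√g = (-1 + g)*√g = √g*(-1 + g))
J = 15
l(Z, S) = -15 + S*Z (l(Z, S) = Z*S - 1*15 = S*Z - 15 = -15 + S*Z)
217*(-621 - l(22, t(2))) = 217*(-621 - (-15 + (√2*(-1 + 2))*22)) = 217*(-621 - (-15 + (√2*1)*22)) = 217*(-621 - (-15 + √2*22)) = 217*(-621 - (-15 + 22*√2)) = 217*(-621 + (15 - 22*√2)) = 217*(-606 - 22*√2) = -131502 - 4774*√2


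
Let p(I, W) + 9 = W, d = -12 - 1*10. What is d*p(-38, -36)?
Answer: 990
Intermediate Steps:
d = -22 (d = -12 - 10 = -22)
p(I, W) = -9 + W
d*p(-38, -36) = -22*(-9 - 36) = -22*(-45) = 990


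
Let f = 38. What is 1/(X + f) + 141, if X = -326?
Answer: 40607/288 ≈ 141.00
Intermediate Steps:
1/(X + f) + 141 = 1/(-326 + 38) + 141 = 1/(-288) + 141 = -1/288 + 141 = 40607/288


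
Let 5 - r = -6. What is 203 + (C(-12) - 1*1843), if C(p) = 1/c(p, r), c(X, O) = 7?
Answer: -11479/7 ≈ -1639.9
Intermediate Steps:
r = 11 (r = 5 - 1*(-6) = 5 + 6 = 11)
C(p) = ⅐ (C(p) = 1/7 = ⅐)
203 + (C(-12) - 1*1843) = 203 + (⅐ - 1*1843) = 203 + (⅐ - 1843) = 203 - 12900/7 = -11479/7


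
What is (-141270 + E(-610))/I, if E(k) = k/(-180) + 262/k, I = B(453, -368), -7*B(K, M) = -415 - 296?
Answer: -5428892371/3903390 ≈ -1390.8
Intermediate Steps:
B(K, M) = 711/7 (B(K, M) = -(-415 - 296)/7 = -⅐*(-711) = 711/7)
I = 711/7 ≈ 101.57
E(k) = 262/k - k/180 (E(k) = k*(-1/180) + 262/k = -k/180 + 262/k = 262/k - k/180)
(-141270 + E(-610))/I = (-141270 + (262/(-610) - 1/180*(-610)))/(711/7) = (-141270 + (262*(-1/610) + 61/18))*(7/711) = (-141270 + (-131/305 + 61/18))*(7/711) = (-141270 + 16247/5490)*(7/711) = -775556053/5490*7/711 = -5428892371/3903390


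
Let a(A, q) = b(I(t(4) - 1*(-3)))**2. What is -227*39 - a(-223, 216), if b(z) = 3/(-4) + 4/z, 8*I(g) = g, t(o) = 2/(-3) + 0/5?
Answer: -7072521/784 ≈ -9021.1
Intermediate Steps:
t(o) = -2/3 (t(o) = 2*(-1/3) + 0*(1/5) = -2/3 + 0 = -2/3)
I(g) = g/8
b(z) = -3/4 + 4/z (b(z) = 3*(-1/4) + 4/z = -3/4 + 4/z)
a(A, q) = 131769/784 (a(A, q) = (-3/4 + 4/(((-2/3 - 1*(-3))/8)))**2 = (-3/4 + 4/(((-2/3 + 3)/8)))**2 = (-3/4 + 4/(((1/8)*(7/3))))**2 = (-3/4 + 4/(7/24))**2 = (-3/4 + 4*(24/7))**2 = (-3/4 + 96/7)**2 = (363/28)**2 = 131769/784)
-227*39 - a(-223, 216) = -227*39 - 1*131769/784 = -8853 - 131769/784 = -7072521/784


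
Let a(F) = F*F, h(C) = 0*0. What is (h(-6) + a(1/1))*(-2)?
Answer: -2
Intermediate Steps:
h(C) = 0
a(F) = F**2
(h(-6) + a(1/1))*(-2) = (0 + (1/1)**2)*(-2) = (0 + 1**2)*(-2) = (0 + 1)*(-2) = 1*(-2) = -2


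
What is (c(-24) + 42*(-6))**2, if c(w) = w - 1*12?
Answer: 82944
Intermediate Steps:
c(w) = -12 + w (c(w) = w - 12 = -12 + w)
(c(-24) + 42*(-6))**2 = ((-12 - 24) + 42*(-6))**2 = (-36 - 252)**2 = (-288)**2 = 82944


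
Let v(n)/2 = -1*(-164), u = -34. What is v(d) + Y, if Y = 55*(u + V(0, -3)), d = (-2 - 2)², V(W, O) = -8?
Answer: -1982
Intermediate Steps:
d = 16 (d = (-4)² = 16)
v(n) = 328 (v(n) = 2*(-1*(-164)) = 2*164 = 328)
Y = -2310 (Y = 55*(-34 - 8) = 55*(-42) = -2310)
v(d) + Y = 328 - 2310 = -1982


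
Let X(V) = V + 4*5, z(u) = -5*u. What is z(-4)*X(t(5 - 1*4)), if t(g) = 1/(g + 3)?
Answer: 405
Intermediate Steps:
t(g) = 1/(3 + g)
X(V) = 20 + V (X(V) = V + 20 = 20 + V)
z(-4)*X(t(5 - 1*4)) = (-5*(-4))*(20 + 1/(3 + (5 - 1*4))) = 20*(20 + 1/(3 + (5 - 4))) = 20*(20 + 1/(3 + 1)) = 20*(20 + 1/4) = 20*(20 + ¼) = 20*(81/4) = 405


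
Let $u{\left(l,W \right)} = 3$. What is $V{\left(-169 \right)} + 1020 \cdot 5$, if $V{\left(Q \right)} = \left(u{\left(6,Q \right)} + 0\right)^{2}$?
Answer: $5109$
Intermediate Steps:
$V{\left(Q \right)} = 9$ ($V{\left(Q \right)} = \left(3 + 0\right)^{2} = 3^{2} = 9$)
$V{\left(-169 \right)} + 1020 \cdot 5 = 9 + 1020 \cdot 5 = 9 + 5100 = 5109$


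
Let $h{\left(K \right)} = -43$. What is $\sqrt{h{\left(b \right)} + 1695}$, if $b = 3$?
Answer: $2 \sqrt{413} \approx 40.645$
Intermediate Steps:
$\sqrt{h{\left(b \right)} + 1695} = \sqrt{-43 + 1695} = \sqrt{1652} = 2 \sqrt{413}$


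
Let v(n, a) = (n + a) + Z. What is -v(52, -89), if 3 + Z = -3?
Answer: 43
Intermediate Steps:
Z = -6 (Z = -3 - 3 = -6)
v(n, a) = -6 + a + n (v(n, a) = (n + a) - 6 = (a + n) - 6 = -6 + a + n)
-v(52, -89) = -(-6 - 89 + 52) = -1*(-43) = 43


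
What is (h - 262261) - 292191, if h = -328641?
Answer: -883093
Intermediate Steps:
(h - 262261) - 292191 = (-328641 - 262261) - 292191 = -590902 - 292191 = -883093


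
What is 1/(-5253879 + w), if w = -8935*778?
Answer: -1/12205309 ≈ -8.1932e-8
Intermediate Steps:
w = -6951430
1/(-5253879 + w) = 1/(-5253879 - 6951430) = 1/(-12205309) = -1/12205309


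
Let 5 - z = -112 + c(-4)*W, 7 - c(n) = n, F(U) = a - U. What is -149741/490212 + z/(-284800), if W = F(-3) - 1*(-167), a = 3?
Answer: -58666739/196084800 ≈ -0.29919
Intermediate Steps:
F(U) = 3 - U
c(n) = 7 - n
W = 173 (W = (3 - 1*(-3)) - 1*(-167) = (3 + 3) + 167 = 6 + 167 = 173)
z = -1786 (z = 5 - (-112 + (7 - 1*(-4))*173) = 5 - (-112 + (7 + 4)*173) = 5 - (-112 + 11*173) = 5 - (-112 + 1903) = 5 - 1*1791 = 5 - 1791 = -1786)
-149741/490212 + z/(-284800) = -149741/490212 - 1786/(-284800) = -149741*1/490212 - 1786*(-1/284800) = -149741/490212 + 893/142400 = -58666739/196084800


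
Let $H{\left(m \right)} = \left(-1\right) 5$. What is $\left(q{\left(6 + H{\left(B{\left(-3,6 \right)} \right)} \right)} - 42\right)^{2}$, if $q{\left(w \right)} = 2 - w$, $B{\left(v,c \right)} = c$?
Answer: $1681$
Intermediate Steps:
$H{\left(m \right)} = -5$
$\left(q{\left(6 + H{\left(B{\left(-3,6 \right)} \right)} \right)} - 42\right)^{2} = \left(\left(2 - \left(6 - 5\right)\right) - 42\right)^{2} = \left(\left(2 - 1\right) - 42\right)^{2} = \left(1 - 42\right)^{2} = \left(-41\right)^{2} = 1681$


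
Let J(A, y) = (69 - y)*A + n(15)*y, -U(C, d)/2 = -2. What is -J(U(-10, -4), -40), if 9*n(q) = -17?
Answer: -4604/9 ≈ -511.56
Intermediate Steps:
U(C, d) = 4 (U(C, d) = -2*(-2) = 4)
n(q) = -17/9 (n(q) = (⅑)*(-17) = -17/9)
J(A, y) = -17*y/9 + A*(69 - y) (J(A, y) = (69 - y)*A - 17*y/9 = A*(69 - y) - 17*y/9 = -17*y/9 + A*(69 - y))
-J(U(-10, -4), -40) = -(69*4 - 17/9*(-40) - 1*4*(-40)) = -(276 + 680/9 + 160) = -1*4604/9 = -4604/9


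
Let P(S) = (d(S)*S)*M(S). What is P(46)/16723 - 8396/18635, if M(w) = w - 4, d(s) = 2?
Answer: -9771524/44519015 ≈ -0.21949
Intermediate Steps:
M(w) = -4 + w
P(S) = 2*S*(-4 + S) (P(S) = (2*S)*(-4 + S) = 2*S*(-4 + S))
P(46)/16723 - 8396/18635 = (2*46*(-4 + 46))/16723 - 8396/18635 = (2*46*42)*(1/16723) - 8396*1/18635 = 3864*(1/16723) - 8396/18635 = 552/2389 - 8396/18635 = -9771524/44519015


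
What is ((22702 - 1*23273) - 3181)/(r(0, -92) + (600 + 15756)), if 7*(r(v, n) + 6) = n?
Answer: -13132/57179 ≈ -0.22966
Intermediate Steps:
r(v, n) = -6 + n/7
((22702 - 1*23273) - 3181)/(r(0, -92) + (600 + 15756)) = ((22702 - 1*23273) - 3181)/((-6 + (⅐)*(-92)) + (600 + 15756)) = ((22702 - 23273) - 3181)/((-6 - 92/7) + 16356) = (-571 - 3181)/(-134/7 + 16356) = -3752/114358/7 = -3752*7/114358 = -13132/57179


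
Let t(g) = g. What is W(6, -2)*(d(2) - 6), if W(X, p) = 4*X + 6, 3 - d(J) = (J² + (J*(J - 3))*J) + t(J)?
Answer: -150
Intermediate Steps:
d(J) = 3 - J - J² - J²*(-3 + J) (d(J) = 3 - ((J² + (J*(J - 3))*J) + J) = 3 - ((J² + (J*(-3 + J))*J) + J) = 3 - ((J² + J²*(-3 + J)) + J) = 3 - (J + J² + J²*(-3 + J)) = 3 + (-J - J² - J²*(-3 + J)) = 3 - J - J² - J²*(-3 + J))
W(X, p) = 6 + 4*X
W(6, -2)*(d(2) - 6) = (6 + 4*6)*((3 - 1*2 - 1*2³ + 2*2²) - 6) = (6 + 24)*((3 - 2 - 1*8 + 2*4) - 6) = 30*((3 - 2 - 8 + 8) - 6) = 30*(1 - 6) = 30*(-5) = -150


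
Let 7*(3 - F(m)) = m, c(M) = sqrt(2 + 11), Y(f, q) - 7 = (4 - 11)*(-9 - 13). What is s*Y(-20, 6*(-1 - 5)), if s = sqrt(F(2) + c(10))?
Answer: 23*sqrt(133 + 49*sqrt(13)) ≈ 404.74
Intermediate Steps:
Y(f, q) = 161 (Y(f, q) = 7 + (4 - 11)*(-9 - 13) = 7 - 7*(-22) = 7 + 154 = 161)
c(M) = sqrt(13)
F(m) = 3 - m/7
s = sqrt(19/7 + sqrt(13)) (s = sqrt((3 - 1/7*2) + sqrt(13)) = sqrt((3 - 2/7) + sqrt(13)) = sqrt(19/7 + sqrt(13)) ≈ 2.5139)
s*Y(-20, 6*(-1 - 5)) = (sqrt(133 + 49*sqrt(13))/7)*161 = 23*sqrt(133 + 49*sqrt(13))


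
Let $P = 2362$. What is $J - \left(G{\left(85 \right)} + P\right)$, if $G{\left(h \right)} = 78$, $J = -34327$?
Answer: $-36767$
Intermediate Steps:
$J - \left(G{\left(85 \right)} + P\right) = -34327 - \left(78 + 2362\right) = -34327 - 2440 = -36767$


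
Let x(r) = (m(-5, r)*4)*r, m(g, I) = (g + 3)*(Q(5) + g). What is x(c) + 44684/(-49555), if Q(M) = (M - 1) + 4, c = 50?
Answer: -59510684/49555 ≈ -1200.9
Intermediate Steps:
Q(M) = 3 + M (Q(M) = (-1 + M) + 4 = 3 + M)
m(g, I) = (3 + g)*(8 + g) (m(g, I) = (g + 3)*((3 + 5) + g) = (3 + g)*(8 + g))
x(r) = -24*r (x(r) = ((24 + (-5)² + 11*(-5))*4)*r = ((24 + 25 - 55)*4)*r = (-6*4)*r = -24*r)
x(c) + 44684/(-49555) = -24*50 + 44684/(-49555) = -1200 + 44684*(-1/49555) = -1200 - 44684/49555 = -59510684/49555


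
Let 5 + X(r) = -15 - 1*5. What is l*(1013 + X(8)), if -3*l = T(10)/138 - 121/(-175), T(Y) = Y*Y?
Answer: -16893812/36225 ≈ -466.36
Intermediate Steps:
X(r) = -25 (X(r) = -5 + (-15 - 1*5) = -5 + (-15 - 5) = -5 - 20 = -25)
T(Y) = Y²
l = -17099/36225 (l = -(10²/138 - 121/(-175))/3 = -(100*(1/138) - 121*(-1/175))/3 = -(50/69 + 121/175)/3 = -⅓*17099/12075 = -17099/36225 ≈ -0.47202)
l*(1013 + X(8)) = -17099*(1013 - 25)/36225 = -17099/36225*988 = -16893812/36225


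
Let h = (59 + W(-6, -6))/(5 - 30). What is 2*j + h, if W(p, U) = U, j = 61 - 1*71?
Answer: -553/25 ≈ -22.120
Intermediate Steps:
j = -10 (j = 61 - 71 = -10)
h = -53/25 (h = (59 - 6)/(5 - 30) = 53/(-25) = 53*(-1/25) = -53/25 ≈ -2.1200)
2*j + h = 2*(-10) - 53/25 = -20 - 53/25 = -553/25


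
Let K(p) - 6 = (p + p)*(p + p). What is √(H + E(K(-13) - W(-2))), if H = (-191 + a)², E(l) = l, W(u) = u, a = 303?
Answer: 2*√3307 ≈ 115.01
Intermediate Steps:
K(p) = 6 + 4*p² (K(p) = 6 + (p + p)*(p + p) = 6 + (2*p)*(2*p) = 6 + 4*p²)
H = 12544 (H = (-191 + 303)² = 112² = 12544)
√(H + E(K(-13) - W(-2))) = √(12544 + ((6 + 4*(-13)²) - 1*(-2))) = √(12544 + ((6 + 4*169) + 2)) = √(12544 + ((6 + 676) + 2)) = √(12544 + (682 + 2)) = √(12544 + 684) = √13228 = 2*√3307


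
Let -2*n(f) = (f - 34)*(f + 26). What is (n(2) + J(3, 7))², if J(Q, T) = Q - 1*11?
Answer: 193600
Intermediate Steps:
J(Q, T) = -11 + Q (J(Q, T) = Q - 11 = -11 + Q)
n(f) = -(-34 + f)*(26 + f)/2 (n(f) = -(f - 34)*(f + 26)/2 = -(-34 + f)*(26 + f)/2)
(n(2) + J(3, 7))² = ((442 + 4*2 - ½*2²) + (-11 + 3))² = ((442 + 8 - ½*4) - 8)² = ((442 + 8 - 2) - 8)² = (448 - 8)² = 440² = 193600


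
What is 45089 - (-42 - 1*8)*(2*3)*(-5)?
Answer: 43589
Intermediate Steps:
45089 - (-42 - 1*8)*(2*3)*(-5) = 45089 - (-42 - 8)*6*(-5) = 45089 - (-50)*(-30) = 45089 - 1*1500 = 45089 - 1500 = 43589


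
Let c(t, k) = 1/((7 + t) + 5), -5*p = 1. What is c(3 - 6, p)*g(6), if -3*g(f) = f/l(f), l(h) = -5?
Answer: 2/45 ≈ 0.044444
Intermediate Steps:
p = -⅕ (p = -⅕*1 = -⅕ ≈ -0.20000)
c(t, k) = 1/(12 + t)
g(f) = f/15 (g(f) = -f/(3*(-5)) = -f*(-1)/(3*5) = -(-1)*f/15 = f/15)
c(3 - 6, p)*g(6) = ((1/15)*6)/(12 + (3 - 6)) = (⅖)/(12 - 3) = (⅖)/9 = (⅑)*(⅖) = 2/45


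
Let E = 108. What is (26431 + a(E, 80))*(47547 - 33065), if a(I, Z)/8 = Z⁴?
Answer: 4745844533742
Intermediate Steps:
a(I, Z) = 8*Z⁴
(26431 + a(E, 80))*(47547 - 33065) = (26431 + 8*80⁴)*(47547 - 33065) = (26431 + 8*40960000)*14482 = (26431 + 327680000)*14482 = 327706431*14482 = 4745844533742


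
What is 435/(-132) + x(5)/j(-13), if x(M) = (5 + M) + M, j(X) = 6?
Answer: -35/44 ≈ -0.79545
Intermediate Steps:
x(M) = 5 + 2*M
435/(-132) + x(5)/j(-13) = 435/(-132) + (5 + 2*5)/6 = 435*(-1/132) + (5 + 10)*(1/6) = -145/44 + 15*(1/6) = -145/44 + 5/2 = -35/44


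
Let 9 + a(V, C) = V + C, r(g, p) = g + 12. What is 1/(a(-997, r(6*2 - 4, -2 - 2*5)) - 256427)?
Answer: -1/257413 ≈ -3.8848e-6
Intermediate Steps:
r(g, p) = 12 + g
a(V, C) = -9 + C + V (a(V, C) = -9 + (V + C) = -9 + (C + V) = -9 + C + V)
1/(a(-997, r(6*2 - 4, -2 - 2*5)) - 256427) = 1/((-9 + (12 + (6*2 - 4)) - 997) - 256427) = 1/((-9 + (12 + (12 - 4)) - 997) - 256427) = 1/((-9 + (12 + 8) - 997) - 256427) = 1/((-9 + 20 - 997) - 256427) = 1/(-986 - 256427) = 1/(-257413) = -1/257413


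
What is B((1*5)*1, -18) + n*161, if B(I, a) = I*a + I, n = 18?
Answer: 2813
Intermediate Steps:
B(I, a) = I + I*a
B((1*5)*1, -18) + n*161 = ((1*5)*1)*(1 - 18) + 18*161 = (5*1)*(-17) + 2898 = 5*(-17) + 2898 = -85 + 2898 = 2813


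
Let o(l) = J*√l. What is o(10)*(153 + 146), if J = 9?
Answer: 2691*√10 ≈ 8509.7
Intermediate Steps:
o(l) = 9*√l
o(10)*(153 + 146) = (9*√10)*(153 + 146) = (9*√10)*299 = 2691*√10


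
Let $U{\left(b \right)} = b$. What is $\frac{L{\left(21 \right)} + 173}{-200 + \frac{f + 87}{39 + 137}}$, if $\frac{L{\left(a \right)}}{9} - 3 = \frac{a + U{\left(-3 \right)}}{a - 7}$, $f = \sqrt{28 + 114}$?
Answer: $- \frac{9152414128}{8630458389} - \frac{260656 \sqrt{142}}{8630458389} \approx -1.0608$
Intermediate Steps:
$f = \sqrt{142} \approx 11.916$
$L{\left(a \right)} = 27 + \frac{9 \left(-3 + a\right)}{-7 + a}$ ($L{\left(a \right)} = 27 + 9 \frac{a - 3}{a - 7} = 27 + 9 \frac{-3 + a}{-7 + a} = 27 + \frac{9 \left(-3 + a\right)}{-7 + a}$)
$\frac{L{\left(21 \right)} + 173}{-200 + \frac{f + 87}{39 + 137}} = \frac{\frac{36 \left(-6 + 21\right)}{-7 + 21} + 173}{-200 + \frac{\sqrt{142} + 87}{39 + 137}} = \frac{36 \cdot \frac{1}{14} \cdot 15 + 173}{-200 + \frac{87 + \sqrt{142}}{176}} = \frac{36 \cdot \frac{1}{14} \cdot 15 + 173}{-200 + \left(87 + \sqrt{142}\right) \frac{1}{176}} = \frac{\frac{270}{7} + 173}{-200 + \left(\frac{87}{176} + \frac{\sqrt{142}}{176}\right)} = \frac{1481}{7 \left(- \frac{35113}{176} + \frac{\sqrt{142}}{176}\right)}$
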